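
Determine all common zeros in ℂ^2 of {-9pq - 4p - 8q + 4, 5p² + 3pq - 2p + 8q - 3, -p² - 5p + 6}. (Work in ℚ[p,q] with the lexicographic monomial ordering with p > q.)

Compute a lex Gröbner basis by Buchberger's algorithm.
f_1 = -9pq - 4p - 8q + 4, LT = pq.
f_2 = 5p² + 3pq - 2p + 8q - 3, LT = p².
f_3 = -p² - 5p + 6, LT = p².

S(f_1,f_2): lcm = p²q. S = 4/9p² - ⅗pq² + 58/45pq - 4/9p - 8/5q² + ⅗q.
  leading term p²: subtract (4/45)·f_2 from 4/9p² - ⅗pq² + 58/45pq - 4/9p - 8/5q² + ⅗q → -⅗pq² + 46/45pq - 4/15p - 8/5q² - 1/9q + 4/15
  leading term pq²: subtract (1/15q)·f_1 from -⅗pq² + 46/45pq - 4/15p - 8/5q² - 1/9q + 4/15 → 58/45pq - 4/15p - 16/15q² - 17/45q + 4/15
  leading term pq: subtract (-58/405)·f_1 from 58/45pq - 4/15p - 16/15q² - 17/45q + 4/15 → -68/81p - 16/15q² - 617/405q + 68/81
  leading term p: no divisor's leading term divides it; move -68/81p to the remainder.
  leading term q²: no divisor's leading term divides it; move -16/15q² to the remainder.
  leading term q: no divisor's leading term divides it; move -617/405q to the remainder.
  leading term 1: no divisor's leading term divides it; move 68/81 to the remainder.
  remainder -68/81p - 16/15q² - 617/405q + 68/81 ≠ 0; add h_4 = -68/81p - 16/15q² - 617/405q + 68/81 to the basis.

S(f_1,f_3): lcm = p²q. S = 4/9p² - 37/9pq - 4/9p + 6q.
  leading term p²: subtract (4/45)·f_2 from 4/9p² - 37/9pq - 4/9p + 6q → -197/45pq - 4/15p + 238/45q + 4/15
  leading term pq: subtract (197/405)·f_1 from -197/45pq - 4/15p + 238/45q + 4/15 → 136/81p + 3718/405q - 136/81
  leading term p: subtract (-2)·h_4 from 136/81p + 3718/405q - 136/81 → -32/15q² + 92/15q
  leading term q²: no divisor's leading term divides it; move -32/15q² to the remainder.
  leading term q: no divisor's leading term divides it; move 92/15q to the remainder.
  remainder -32/15q² + 92/15q ≠ 0; add h_5 = -32/15q² + 92/15q to the basis.

S(f_2,f_3): lcm = p². S = ⅗pq - 27/5p + 8/5q + 27/5.
  leading term pq: subtract (-1/15)·f_1 from ⅗pq - 27/5p + 8/5q + 27/5 → -17/3p + 16/15q + 17/3
  leading term p: subtract (27/4)·h_4 from -17/3p + 16/15q + 17/3 → 36/5q² + 227/20q
  leading term q²: subtract (-27/8)·h_5 from 36/5q² + 227/20q → 641/20q
  leading term q: no divisor's leading term divides it; move 641/20q to the remainder.
  remainder 641/20q ≠ 0; add h_6 = 641/20q to the basis.

The other S-polynomials (S(f_1,h_4), S(f_2,h_4), S(f_3,h_4), S(f_1,h_5), S(f_2,h_5), S(f_3,h_5), S(h_4,h_5), S(f_1,h_6), S(f_2,h_6), S(f_3,h_6), S(h_4,h_6), S(h_5,h_6)) all reduce to 0 modulo the current basis, so we have a Gröbner basis.
Inter-reduce: drop elements whose leading term is divisible by another's, tail-reduce, and make monic.
Reduced Gröbner basis: {p - 1, q}.

The lex basis is triangular: the last element involves only q. Solving q = 0 gives q ∈ {0}; substituting each value into the earlier elements determines the remaining variables.
  q = 0: the earlier basis element becomes p - 1 = 0, giving p = 1 — point (1, 0).
This is the nonlinear analogue of row-reducing a linear system.

{(1, 0)}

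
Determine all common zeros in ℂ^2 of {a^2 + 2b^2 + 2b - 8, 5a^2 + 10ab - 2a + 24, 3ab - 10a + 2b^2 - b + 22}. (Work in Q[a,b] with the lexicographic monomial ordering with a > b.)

Compute a lex Gröbner basis by Buchberger's algorithm.
f_1 = a^2 + 2b^2 + 2b - 8, LT = a^2.
f_2 = 5a^2 + 10ab - 2a + 24, LT = a^2.
f_3 = 3ab - 10a + 2b^2 - b + 22, LT = ab.

S(f_1,f_2): lcm = a^2. S = -2ab + 2/5a + 2b^2 + 2b - 64/5.
  reduce S modulo (f_1, f_2, f_3):
  remainder -94/15a + 10/3b^2 + 4/3b + 28/15 ≠ 0; add h_4 = -94/15a + 10/3b^2 + 4/3b + 28/15 to the basis.

S(f_1,f_3): lcm = a^2b. S = 10/3a^2 - 2/3ab^2 + 1/3ab - 22/3a + 2b^3 + 2b^2 - 8b.
  reduce S modulo (f_1, f_2, f_3, h_4):
  remainder 22/9b^3 - 1534/141b^2 - 5629/423b + 15422/423 ≠ 0; add h_5 = 22/9b^3 - 1534/141b^2 - 5629/423b + 15422/423 to the basis.

S(f_2,f_3): lcm = a^2b. S = 10/3a^2 + 4/3ab^2 - 1/15ab - 22/3a + 24/5b.
  reduce S modulo (f_1, f_2, f_3, h_4, h_5):
  remainder -23874/2585b^2 - 6969/517b + 2346/235 ≠ 0; add h_6 = -23874/2585b^2 - 6969/517b + 2346/235 to the basis.

S(f_1,h_4): lcm = a^2. S = 25/47ab^2 + 10/47ab + 14/47a + 2b^2 + 2b - 8.
  reduce S modulo (f_1, f_2, f_3, h_4, h_5, h_6):
  remainder -97731/16262b - 97731/8131 ≠ 0; add h_7 = -97731/16262b - 97731/8131 to the basis.

The other S-polynomials (S(f_2,h_4), S(f_3,h_4), S(f_1,h_5), S(f_2,h_5), S(f_3,h_5), S(h_4,h_5), S(f_1,h_6), S(f_2,h_6), S(f_3,h_6), S(h_4,h_6), S(h_5,h_6), S(f_1,h_7), S(f_2,h_7), S(f_3,h_7), S(h_4,h_7), S(h_5,h_7), S(h_6,h_7)) all reduce to 0 modulo the current basis, so we have a Gröbner basis.
Inter-reduce: drop elements whose leading term is divisible by another's, tail-reduce, and make monic.
Reduced Gröbner basis: {a - 2, b + 2}.

The lex basis is triangular: the last element involves only b. Solving b + 2 = 0 gives b ∈ {-2}; substituting each value into the earlier elements determines the remaining variables.
  b = -2: the earlier basis element becomes a - 2 = 0, giving a = 2 — point (2, -2).

{(2, -2)}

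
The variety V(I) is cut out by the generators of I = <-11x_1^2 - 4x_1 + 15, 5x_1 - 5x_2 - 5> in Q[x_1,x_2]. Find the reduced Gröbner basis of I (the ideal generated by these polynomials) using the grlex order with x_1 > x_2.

This is the nonlinear analogue of row-reducing a linear system.

f_1 = -11x_1^2 - 4x_1 + 15, LT = x_1^2.
f_2 = 5x_1 - 5x_2 - 5, LT = x_1.

S(f_1,f_2): lcm = x_1^2. S = x_1x_2 + 15/11x_1 - 15/11.
  leading term x_1x_2: subtract (1/5x_2)·f_2 from x_1x_2 + 15/11x_1 - 15/11 → x_2^2 + 15/11x_1 + x_2 - 15/11
  leading term x_2^2: no divisor's leading term divides it; move x_2^2 to the remainder.
  leading term x_1: subtract (3/11)·f_2 from 15/11x_1 + x_2 - 15/11 → 26/11x_2
  leading term x_2: no divisor's leading term divides it; move 26/11x_2 to the remainder.
  remainder x_2^2 + 26/11x_2 ≠ 0; add g_3 = x_2^2 + 26/11x_2 to the basis.

The other S-polynomials (S(f_1,g_3), S(f_2,g_3)) all reduce to 0 modulo the current basis, so we have a Gröbner basis.
Inter-reduce: drop elements whose leading term is divisible by another's, tail-reduce, and make monic.

G = {x_2^2 + 26/11x_2, x_1 - x_2 - 1}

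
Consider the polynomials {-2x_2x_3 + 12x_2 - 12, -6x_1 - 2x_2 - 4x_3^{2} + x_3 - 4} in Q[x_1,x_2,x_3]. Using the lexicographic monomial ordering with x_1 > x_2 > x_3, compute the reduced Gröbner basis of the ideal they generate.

f_1 = -2x_2x_3 + 12x_2 - 12, LT = x_2x_3.
f_2 = -6x_1 - 2x_2 - 4x_3^{2} + x_3 - 4, LT = x_1.

S(f_1,f_2): leading monomials are coprime, so the S-polynomial reduces to 0 (Buchberger's first criterion).
Every S-polynomial of the final basis reduces to 0, so we have a Gröbner basis.

G = {x_1 + \tfrac{1}{3}x_2 + \tfrac{2}{3}x_3^{2} - \tfrac{1}{6}x_3 + \tfrac{2}{3}, x_2x_3 - 6x_2 + 6}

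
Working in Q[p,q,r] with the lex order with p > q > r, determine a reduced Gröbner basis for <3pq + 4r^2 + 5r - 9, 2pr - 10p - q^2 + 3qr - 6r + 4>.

G = {pq + 4/3r^2 + 5/3r - 3, pr - 5p - 1/2q^2 + 3/2qr - 3r + 2, q^3 - 3q^2r + 6qr - 4q + 8/3r^3 - 10r^2 - 68/3r + 30}

The reduced Gröbner basis is the canonical form of the ideal for this ordering.

f_1 = 3pq + 4r^2 + 5r - 9, LT = pq.
f_2 = 2pr - 10p - q^2 + 3qr - 6r + 4, LT = pr.

S(f_1,f_2): lcm = pqr. S = 5pq + 1/2q^3 - 3/2q^2r + 3qr - 2q + 4/3r^3 + 5/3r^2 - 3r.
  reduce S modulo (f_1, f_2):
  remainder 1/2q^3 - 3/2q^2r + 3qr - 2q + 4/3r^3 - 5r^2 - 34/3r + 15 ≠ 0; add g_3 = 1/2q^3 - 3/2q^2r + 3qr - 2q + 4/3r^3 - 5r^2 - 34/3r + 15 to the basis.

The other S-polynomials (S(f_1,g_3), S(f_2,g_3)) all reduce to 0 modulo the current basis, so we have a Gröbner basis.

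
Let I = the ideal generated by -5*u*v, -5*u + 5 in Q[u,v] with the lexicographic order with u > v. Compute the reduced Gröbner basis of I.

f_1 = -5*u*v, LT = u*v.
f_2 = -5*u + 5, LT = u.

S(f_1,f_2): lcm = u*v. S = v.
  leading term v: no divisor's leading term divides it; move v to the remainder.
  remainder v ≠ 0; add g_3 = v to the basis.

S(f_1,g_3): lcm = u*v. S = 0.
  remainder 0.

S(f_2,g_3): leading monomials are coprime, so the S-polynomial reduces to 0 (Buchberger's first criterion).
Every S-polynomial of the final basis reduces to 0, so we have a Gröbner basis.
Inter-reduce: drop elements whose leading term is divisible by another's, tail-reduce, and make monic.

G = {u - 1, v}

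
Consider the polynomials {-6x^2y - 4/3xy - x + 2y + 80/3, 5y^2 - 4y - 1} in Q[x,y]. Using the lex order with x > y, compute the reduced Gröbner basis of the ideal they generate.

This is the nonlinear analogue of row-reducing a linear system.

f_1 = -6x^2y - 4/3xy - x + 2y + 80/3, LT = x^2y.
f_2 = 5y^2 - 4y - 1, LT = y^2.

S(f_1,f_2): lcm = x^2y^2. S = 4/5x^2y + 1/5x^2 + 2/9xy^2 + 1/6xy - 1/3y^2 - 40/9y.
  leading term x^2y: subtract (-2/15)·f_1 from 4/5x^2y + 1/5x^2 + 2/9xy^2 + 1/6xy - 1/3y^2 - 40/9y → 1/5x^2 + 2/9xy^2 - 1/90xy - 2/15x - 1/3y^2 - 188/45y + 32/9
  leading term x^2: no divisor's leading term divides it; move 1/5x^2 to the remainder.
  leading term xy^2: subtract (2/45x)·f_2 from 2/9xy^2 - 1/90xy - 2/15x - 1/3y^2 - 188/45y + 32/9 → 1/6xy - 4/45x - 1/3y^2 - 188/45y + 32/9
  leading term xy: no divisor's leading term divides it; move 1/6xy to the remainder.
  leading term x: no divisor's leading term divides it; move -4/45x to the remainder.
  leading term y^2: subtract (-1/15)·f_2 from -1/3y^2 - 188/45y + 32/9 → -40/9y + 157/45
  leading term y: no divisor's leading term divides it; move -40/9y to the remainder.
  leading term 1: no divisor's leading term divides it; move 157/45 to the remainder.
  remainder 1/5x^2 + 1/6xy - 4/45x - 40/9y + 157/45 ≠ 0; add g_3 = 1/5x^2 + 1/6xy - 4/45x - 40/9y + 157/45 to the basis.

S(f_1,g_3): lcm = x^2y. S = -5/6xy^2 + 2/3xy + 1/6x + 200/9y^2 - 160/9y - 40/9.
  leading term xy^2: subtract (-1/6x)·f_2 from -5/6xy^2 + 2/3xy + 1/6x + 200/9y^2 - 160/9y - 40/9 → 200/9y^2 - 160/9y - 40/9
  leading term y^2: subtract (40/9)·f_2 from 200/9y^2 - 160/9y - 40/9 → 0
  remainder 0.

S(f_2,g_3): leading monomials are coprime, so the S-polynomial reduces to 0 (Buchberger's first criterion).
Every S-polynomial of the final basis reduces to 0, so we have a Gröbner basis.
Inter-reduce: drop elements whose leading term is divisible by another's, tail-reduce, and make monic.

G = {x^2 + 5/6xy - 4/9x - 200/9y + 157/9, y^2 - 4/5y - 1/5}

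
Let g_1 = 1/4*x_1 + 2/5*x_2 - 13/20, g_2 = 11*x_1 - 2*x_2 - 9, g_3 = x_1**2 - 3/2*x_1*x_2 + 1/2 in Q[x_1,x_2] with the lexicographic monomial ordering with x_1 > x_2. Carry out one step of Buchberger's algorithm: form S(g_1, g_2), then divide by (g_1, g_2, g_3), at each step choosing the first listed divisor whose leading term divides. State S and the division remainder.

S(g_1, g_2) = 98/55*x_2 - 98/55; remainder on division = 98/55*x_2 - 98/55.

lcm(LM(g_1), LM(g_2)) = x_1.
S = (lcm/LT(g_1))·g_1 − (lcm/LT(g_2))·g_2 = 98/55*x_2 - 98/55.
Reduce S modulo (g_1, g_2, g_3) in that order:
  leading term x_2: no divisor's leading term divides it; move 98/55*x_2 to the remainder.
  leading term 1: no divisor's leading term divides it; move -98/55 to the remainder.
The remainder 98/55*x_2 - 98/55 is nonzero, so it would be added as the next basis element.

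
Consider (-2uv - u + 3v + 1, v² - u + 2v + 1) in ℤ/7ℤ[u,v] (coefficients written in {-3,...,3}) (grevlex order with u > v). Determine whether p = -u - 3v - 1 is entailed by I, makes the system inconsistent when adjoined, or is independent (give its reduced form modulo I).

First compute the reduced Gröbner basis of I by Buchberger's algorithm.
f_1 = -2uv - u + 3v + 1, LT = uv.
f_2 = v² - u + 2v + 1, LT = v².

S(f_1,f_2): lcm = uv². S = u² + 2uv + 2v² - u + 3v.
  leading term u²: no divisor's leading term divides it; move u² to the remainder.
  leading term uv: subtract (-1)·f_1 from 2uv + 2v² - u + 3v → 2v² - 2u - v + 1
  leading term v²: subtract (2)·f_2 from 2v² - 2u - v + 1 → 2v - 1
  leading term v: no divisor's leading term divides it; move 2v to the remainder.
  leading term 1: no divisor's leading term divides it; move -1 to the remainder.
  remainder u² + 2v - 1 ≠ 0; add h_3 = u² + 2v - 1 to the basis.

The other S-polynomials (S(f_1,h_3), S(f_2,h_3)) all reduce to 0 modulo the current basis, so we have a Gröbner basis.
Inter-reduce: drop elements whose leading term is divisible by another's, tail-reduce, and make monic.
Reduced Gröbner basis: {u² + 2v - 1, uv - 3u + 2v + 3, v² - u + 2v + 1}.
Label its elements g_1 = u² + 2v - 1, g_2 = uv - 3u + 2v + 3, g_3 = v² - u + 2v + 1.

Reduce p = -u - 3v - 1 modulo G:
  leading term u: no divisor's leading term divides it; move -u to the remainder.
  leading term v: no divisor's leading term divides it; move -3v to the remainder.
  leading term 1: no divisor's leading term divides it; move -1 to the remainder.
  normal form = -u - 3v - 1.
The normal form is nonzero, so p ∉ I. Since p minus its normal form lies in I, I + (p) = I + (r) where r = -u - 3v - 1; decide whether this ideal is the whole ring.
Run Buchberger on G together with r (pairs among the g_i already reduce to 0 since G is a Gröbner basis):
g_1 = u² + 2v - 1, LT = u².
g_2 = uv - 3u + 2v + 3, LT = uv.
g_3 = v² - u + 2v + 1, LT = v².
r = -u - 3v - 1, LT = u.

S(g_1,r): lcm = u². S = -3uv - u + 2v - 1.
  leading term uv: subtract (-3)·g_2 from -3uv - u + 2v - 1 → -3u + v + 1
  leading term u: subtract (3)·r from -3u + v + 1 → 3v - 3
  leading term v: no divisor's leading term divides it; move 3v to the remainder.
  leading term 1: no divisor's leading term divides it; move -3 to the remainder.
  remainder 3v - 3 ≠ 0; add m_5 = 3v - 3 to the basis.

S(g_2,r): lcm = uv. S = -3v² - 3u + v + 3.
  leading term v²: subtract (-3)·g_3 from -3v² - 3u + v + 3 → u - 1
  leading term u: subtract (-1)·r from u - 1 → -3v - 2
  leading term v: subtract (-1)·m_5 from -3v - 2 → 2
  leading term 1: no divisor's leading term divides it; move 2 to the remainder.
  remainder 2 ≠ 0; add m_6 = 2 to the basis.

The other S-polynomials (S(g_1,g_2), S(g_1,g_3), S(g_2,g_3), S(g_3,r), S(g_1,m_5), S(g_2,m_5), S(g_3,m_5), S(r,m_5), S(g_1,m_6), S(g_2,m_6), S(g_3,m_6), S(r,m_6), S(m_5,m_6)) all reduce to 0 modulo the current basis, so we have a Gröbner basis.
Inter-reduce: drop elements whose leading term is divisible by another's, tail-reduce, and make monic.
Reduced Gröbner basis: {1}.
The reduced Gröbner basis of I + (p) is {1}: the ideal is the whole ring, so the enlarged system has no common solution — adjoining p is inconsistent.

The remainder on division by a Gröbner basis is unique — it is the normal form.

Adjoining -u - 3v - 1 makes the ideal the whole ring: the system is inconsistent.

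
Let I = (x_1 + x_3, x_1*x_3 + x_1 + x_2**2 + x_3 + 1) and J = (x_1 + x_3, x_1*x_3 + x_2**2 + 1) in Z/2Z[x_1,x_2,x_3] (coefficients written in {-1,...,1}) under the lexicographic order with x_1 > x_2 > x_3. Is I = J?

Two ideals are equal iff their reduced Gröbner bases coincide (the reduced basis is unique for a fixed ordering).
Buchberger on the first generating set:
f_1 = x_1 + x_3, LT = x_1.
f_2 = x_1*x_3 + x_1 + x_2**2 + x_3 + 1, LT = x_1*x_3.

S(f_1,f_2): lcm = x_1*x_3. S = x_1 + x_2**2 + x_3**2 + x_3 + 1.
  reduce S modulo (f_1, f_2):
  remainder x_2**2 + x_3**2 + 1 ≠ 0; add g_3 = x_2**2 + x_3**2 + 1 to the basis.

The other S-polynomials (S(f_1,g_3), S(f_2,g_3)) all reduce to 0 modulo the current basis, so we have a Gröbner basis.
Inter-reduce: drop elements whose leading term is divisible by another's, tail-reduce, and make monic.
Reduced Gröbner basis: {x_1 + x_3, x_2**2 + x_3**2 + 1}.

Buchberger on the second generating set:
h_1 = x_1 + x_3, LT = x_1.
h_2 = x_1*x_3 + x_2**2 + 1, LT = x_1*x_3.

S(h_1,h_2): lcm = x_1*x_3. S = x_2**2 + x_3**2 + 1.
  reduce S modulo (h_1, h_2):
  remainder x_2**2 + x_3**2 + 1 ≠ 0; add k_3 = x_2**2 + x_3**2 + 1 to the basis.

The other S-polynomials (S(h_1,k_3), S(h_2,k_3)) all reduce to 0 modulo the current basis, so we have a Gröbner basis.
Inter-reduce: drop elements whose leading term is divisible by another's, tail-reduce, and make monic.
Reduced Gröbner basis: {x_1 + x_3, x_2**2 + x_3**2 + 1}.

These coincide, so the ideals are equal.
The same test decides containment: I ⊆ J iff every generator of I reduces to 0 modulo a Gröbner basis of J.

Yes, the ideals are equal.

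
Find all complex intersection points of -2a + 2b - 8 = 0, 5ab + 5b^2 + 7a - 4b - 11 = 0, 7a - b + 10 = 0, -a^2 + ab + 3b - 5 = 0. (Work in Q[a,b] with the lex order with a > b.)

Compute a lex Gröbner basis by Buchberger's algorithm.
f_1 = -2a + 2b - 8, LT = a.
f_2 = 5ab + 7a + 5b^2 - 4b - 11, LT = ab.
f_3 = 7a - b + 10, LT = a.
f_4 = -a^2 + ab + 3b - 5, LT = a^2.

S(f_1,f_2): lcm = ab. S = -7/5a - 2b^2 + 24/5b + 11/5.
  leading term a: subtract (7/10)·f_1 from -7/5a - 2b^2 + 24/5b + 11/5 → -2b^2 + 17/5b + 39/5
  leading term b^2: no divisor's leading term divides it; move -2b^2 to the remainder.
  leading term b: no divisor's leading term divides it; move 17/5b to the remainder.
  leading term 1: no divisor's leading term divides it; move 39/5 to the remainder.
  remainder -2b^2 + 17/5b + 39/5 ≠ 0; add h_5 = -2b^2 + 17/5b + 39/5 to the basis.

S(f_1,f_3): lcm = a. S = -6/7b + 18/7.
  leading term b: no divisor's leading term divides it; move -6/7b to the remainder.
  leading term 1: no divisor's leading term divides it; move 18/7 to the remainder.
  remainder -6/7b + 18/7 ≠ 0; add h_6 = -6/7b + 18/7 to the basis.

The other S-polynomials (S(f_1,f_4), S(f_2,f_3), S(f_2,f_4), S(f_3,f_4), S(f_1,h_5), S(f_2,h_5), S(f_3,h_5), S(f_4,h_5), S(f_1,h_6), S(f_2,h_6), S(f_3,h_6), S(f_4,h_6), S(h_5,h_6)) all reduce to 0 modulo the current basis, so we have a Gröbner basis.
Inter-reduce: drop elements whose leading term is divisible by another's, tail-reduce, and make monic.
Reduced Gröbner basis: {a + 1, b - 3}.

Since the basis is lex-ordered, b - 3 is univariate in b. Its roots are {3}. Back-substituting each root into the other basis elements fixes the other coordinates.
  b = 3: the earlier basis element becomes a + 1 = 0, giving a = -1 — point (-1, 3).
This is the nonlinear analogue of row-reducing a linear system.

{(-1, 3)}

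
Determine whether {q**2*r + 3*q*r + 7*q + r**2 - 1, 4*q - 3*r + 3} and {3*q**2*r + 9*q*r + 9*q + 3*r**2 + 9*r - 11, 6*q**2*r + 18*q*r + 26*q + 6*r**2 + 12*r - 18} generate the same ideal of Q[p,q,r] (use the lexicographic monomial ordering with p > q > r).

Equality of ideals is decidable: compute both reduced Gröbner bases (unique for the ordering) and check whether they agree.
Buchberger on the first generating set:
f_1 = q**2*r + 3*q*r + 7*q + r**2 - 1, LT = q**2*r.
f_2 = 4*q - 3*r + 3, LT = q.

S(f_1,f_2): lcm = q**2*r. S = 3/4*q*r**2 + 9/4*q*r + 7*q + r**2 - 1.
  reduce S modulo (f_1, f_2):
  remainder 9/16*r**3 + 17/8*r**2 + 57/16*r - 25/4 ≠ 0; add g_3 = 9/16*r**3 + 17/8*r**2 + 57/16*r - 25/4 to the basis.

The other S-polynomials (S(f_1,g_3), S(f_2,g_3)) all reduce to 0 modulo the current basis, so we have a Gröbner basis.
Inter-reduce: drop elements whose leading term is divisible by another's, tail-reduce, and make monic.
Reduced Gröbner basis: {q - 3/4*r + 3/4, r**3 + 34/9*r**2 + 19/3*r - 100/9}.

Buchberger on the second generating set:
h_1 = 3*q**2*r + 9*q*r + 9*q + 3*r**2 + 9*r - 11, LT = q**2*r.
h_2 = 6*q**2*r + 18*q*r + 26*q + 6*r**2 + 12*r - 18, LT = q**2*r.

S(h_1,h_2): lcm = q**2*r. S = -4/3*q + r - 2/3.
  reduce S modulo (h_1, h_2):
  remainder -4/3*q + r - 2/3 ≠ 0; add k_3 = -4/3*q + r - 2/3 to the basis.

S(h_1,k_3): lcm = q**2*r. S = 3/4*q*r**2 + 5/2*q*r + 3*q + r**2 + 3*r - 11/3.
  reduce S modulo (h_1, h_2, k_3):
  remainder 9/16*r**3 + 5/2*r**2 + 4*r - 31/6 ≠ 0; add k_4 = 9/16*r**3 + 5/2*r**2 + 4*r - 31/6 to the basis.

The other S-polynomials (S(h_2,k_3), S(h_1,k_4), S(h_2,k_4), S(k_3,k_4)) all reduce to 0 modulo the current basis, so we have a Gröbner basis.
Inter-reduce: drop elements whose leading term is divisible by another's, tail-reduce, and make monic.
Reduced Gröbner basis: {q - 3/4*r + 1/2, r**3 + 40/9*r**2 + 64/9*r - 248/27}.

These differ, so the ideals are not equal.

No, the ideals differ.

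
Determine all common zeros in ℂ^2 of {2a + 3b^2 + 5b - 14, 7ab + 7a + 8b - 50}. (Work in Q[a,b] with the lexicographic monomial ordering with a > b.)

Compute a lex Gröbner basis by Buchberger's algorithm.
f_1 = 2a + 3b^2 + 5b - 14, LT = a.
f_2 = 7ab + 7a + 8b - 50, LT = ab.

S(f_1,f_2): lcm = ab. S = -a + 3/2b^3 + 5/2b^2 - 57/7b + 50/7.
  reduce S modulo (f_1, f_2):
  remainder 3/2b^3 + 4b^2 - 79/14b + 1/7 ≠ 0; add h_3 = 3/2b^3 + 4b^2 - 79/14b + 1/7 to the basis.

The other S-polynomials (S(f_1,h_3), S(f_2,h_3)) all reduce to 0 modulo the current basis, so we have a Gröbner basis.
Inter-reduce: drop elements whose leading term is divisible by another's, tail-reduce, and make monic.
Reduced Gröbner basis: {a + 3/2b^2 + 5/2b - 7, b^3 + 8/3b^2 - 79/21b + 2/21}.

The lex basis is triangular: the last element involves only b. Solving b^3 + 8/3b^2 - 79/21b + 2/21 = 0 gives b ∈ {1, -11/6 + sqrt(6097)/42, -sqrt(6097)/42 - 11/6}; substituting each value into the earlier elements determines the remaining variables.
  b = 1: the earlier basis element becomes a - 3 = 0, giving a = 3 — point (3, 1).
  b = -11/6 + sqrt(6097)/42: the earlier basis element becomes a - sqrt(6097)/14 - 19/14 = 0, giving a = 19/14 + sqrt(6097)/14 — point (19/14 + sqrt(6097)/14, -11/6 + sqrt(6097)/42).
  b = -sqrt(6097)/42 - 11/6: the earlier basis element becomes a - 19/14 + sqrt(6097)/14 = 0, giving a = 19/14 - sqrt(6097)/14 — point (19/14 - sqrt(6097)/14, -sqrt(6097)/42 - 11/6).
Zero-dimensionality of the ideal guarantees finitely many solutions over ℂ.

{(3, 1), (19/14 + sqrt(6097)/14, -11/6 + sqrt(6097)/42), (19/14 - sqrt(6097)/14, -sqrt(6097)/42 - 11/6)}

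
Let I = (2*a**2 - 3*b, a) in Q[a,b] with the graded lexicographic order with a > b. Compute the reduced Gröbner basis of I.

G = {a, b}

f_1 = 2*a**2 - 3*b, LT = a**2.
f_2 = a, LT = a.

S(f_1,f_2): lcm = a**2. S = -3/2*b.
  leading term b: no divisor's leading term divides it; move -3/2*b to the remainder.
  remainder -3/2*b ≠ 0; add g_3 = -3/2*b to the basis.

The other S-polynomials (S(f_1,g_3), S(f_2,g_3)) all reduce to 0 modulo the current basis, so we have a Gröbner basis.
Inter-reduce: drop elements whose leading term is divisible by another's, tail-reduce, and make monic.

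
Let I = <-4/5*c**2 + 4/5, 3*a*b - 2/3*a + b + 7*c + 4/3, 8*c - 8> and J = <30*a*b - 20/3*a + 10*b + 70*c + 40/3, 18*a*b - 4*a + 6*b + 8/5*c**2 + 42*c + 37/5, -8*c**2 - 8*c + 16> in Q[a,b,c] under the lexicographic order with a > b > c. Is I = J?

Since reduced Gröbner bases are canonical representatives of ideals under a given ordering, it suffices to compute and compare them.
Buchberger on the first generating set:
f_1 = -4/5*c**2 + 4/5, LT = c**2.
f_2 = 3*a*b - 2/3*a + b + 7*c + 4/3, LT = a*b.
f_3 = 8*c - 8, LT = c.

The S-polynomials (S(f_1,f_2), S(f_1,f_3), S(f_2,f_3)) all reduce to 0 modulo the current basis, so we have a Gröbner basis.
Inter-reduce: drop elements whose leading term is divisible by another's, tail-reduce, and make monic.
Reduced Gröbner basis: {a*b - 2/9*a + 1/3*b + 25/9, c - 1}.

Buchberger on the second generating set:
h_1 = 30*a*b - 20/3*a + 10*b + 70*c + 40/3, LT = a*b.
h_2 = 18*a*b - 4*a + 6*b + 8/5*c**2 + 42*c + 37/5, LT = a*b.
h_3 = -8*c**2 - 8*c + 16, LT = c**2.

S(h_1,h_2): lcm = a*b. S = -4/45*c**2 + 1/30.
  reduce S modulo (h_1, h_2, h_3):
  remainder 4/45*c - 13/90 ≠ 0; add k_4 = 4/45*c - 13/90 to the basis.

S(h_3,k_4): lcm = c**2. S = 21/8*c - 2.
  reduce S modulo (h_1, h_2, h_3, k_4):
  remainder 145/64 ≠ 0; add k_5 = 145/64 to the basis.

The other S-polynomials (S(h_1,h_3), S(h_2,h_3), S(h_1,k_4), S(h_2,k_4), S(h_1,k_5), S(h_2,k_5), S(h_3,k_5), S(k_4,k_5)) all reduce to 0 modulo the current basis, so we have a Gröbner basis.
Inter-reduce: drop elements whose leading term is divisible by another's, tail-reduce, and make monic.
Reduced Gröbner basis: {1}.

Since the reduced bases disagree, the two ideals are not the same.

No, the ideals differ.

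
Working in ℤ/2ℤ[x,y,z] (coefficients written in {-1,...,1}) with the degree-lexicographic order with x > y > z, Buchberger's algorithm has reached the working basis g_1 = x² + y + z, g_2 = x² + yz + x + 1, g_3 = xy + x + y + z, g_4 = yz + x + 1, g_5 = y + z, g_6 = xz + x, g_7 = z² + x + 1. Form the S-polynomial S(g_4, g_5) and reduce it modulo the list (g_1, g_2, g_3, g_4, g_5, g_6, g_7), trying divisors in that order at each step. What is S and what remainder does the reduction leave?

lcm(LM(g_4), LM(g_5)) = yz.
S = (lcm/LT(g_4))·g_4 − (lcm/LT(g_5))·g_5 = z² + x + 1.
Reduce S modulo (g_1, g_2, g_3, g_4, g_5, g_6, g_7) in that order:
  leading term z²: subtract (1)·g_7 from z² + x + 1 → 0
The remainder is 0, so this S-polynomial contributes no new basis element.

S(g_4, g_5) = z² + x + 1; remainder on division = 0.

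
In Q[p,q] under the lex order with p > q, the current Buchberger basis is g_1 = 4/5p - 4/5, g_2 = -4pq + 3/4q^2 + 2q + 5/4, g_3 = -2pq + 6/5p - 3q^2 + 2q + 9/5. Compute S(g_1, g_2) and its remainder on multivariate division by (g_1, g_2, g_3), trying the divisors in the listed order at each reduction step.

lcm(LM(g_1), LM(g_2)) = pq.
S = (lcm/LT(g_1))·g_1 − (lcm/LT(g_2))·g_2 = 3/16q^2 - 1/2q + 5/16.
Reduce S modulo (g_1, g_2, g_3) in that order:
  leading term q^2: no divisor's leading term divides it; move 3/16q^2 to the remainder.
  leading term q: no divisor's leading term divides it; move -1/2q to the remainder.
  leading term 1: no divisor's leading term divides it; move 5/16 to the remainder.
The remainder 3/16q^2 - 1/2q + 5/16 is nonzero, so it would be added as the next basis element.

S(g_1, g_2) = 3/16q^2 - 1/2q + 5/16; remainder on division = 3/16q^2 - 1/2q + 5/16.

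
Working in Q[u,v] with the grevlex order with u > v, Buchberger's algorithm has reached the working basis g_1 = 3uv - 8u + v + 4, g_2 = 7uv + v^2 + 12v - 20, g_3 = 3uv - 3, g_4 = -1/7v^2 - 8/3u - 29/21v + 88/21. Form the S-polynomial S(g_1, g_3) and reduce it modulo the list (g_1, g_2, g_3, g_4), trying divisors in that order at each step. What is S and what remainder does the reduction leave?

lcm(LM(g_1), LM(g_3)) = uv.
S = (lcm/LT(g_1))·g_1 − (lcm/LT(g_3))·g_3 = -8/3u + 1/3v + 7/3.
Reduce S modulo (g_1, g_2, g_3, g_4) in that order:
  leading term u: no divisor's leading term divides it; move -8/3u to the remainder.
  leading term v: no divisor's leading term divides it; move 1/3v to the remainder.
  leading term 1: no divisor's leading term divides it; move 7/3 to the remainder.
The remainder -8/3u + 1/3v + 7/3 is nonzero, so it would be added as the next basis element.

S(g_1, g_3) = -8/3u + 1/3v + 7/3; remainder on division = -8/3u + 1/3v + 7/3.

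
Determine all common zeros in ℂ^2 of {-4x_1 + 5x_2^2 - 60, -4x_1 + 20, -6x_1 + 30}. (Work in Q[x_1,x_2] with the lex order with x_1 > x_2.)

Compute a lex Gröbner basis by Buchberger's algorithm.
f_1 = -4x_1 + 5x_2^2 - 60, LT = x_1.
f_2 = -4x_1 + 20, LT = x_1.
f_3 = -6x_1 + 30, LT = x_1.

S(f_1,f_2): lcm = x_1. S = -5/4x_2^2 + 20.
  leading term x_2^2: no divisor's leading term divides it; move -5/4x_2^2 to the remainder.
  leading term 1: no divisor's leading term divides it; move 20 to the remainder.
  remainder -5/4x_2^2 + 20 ≠ 0; add h_4 = -5/4x_2^2 + 20 to the basis.

The other S-polynomials (S(f_1,f_3), S(f_2,f_3), S(f_1,h_4), S(f_2,h_4), S(f_3,h_4)) all reduce to 0 modulo the current basis, so we have a Gröbner basis.
Inter-reduce: drop elements whose leading term is divisible by another's, tail-reduce, and make monic.
Reduced Gröbner basis: {x_1 - 5, x_2^2 - 16}.

A lex Gröbner basis eliminates variables successively. Here x_2^2 - 16 depends only on x_2, with roots {-4, 4}; lifting each root through the earlier basis elements recovers the full solutions.
  x_2 = -4: the earlier basis element becomes x_1 - 5 = 0, giving x_1 = 5 — point (5, -4).
  x_2 = 4: the earlier basis element becomes x_1 - 5 = 0, giving x_1 = 5 — point (5, 4).
Each listed point satisfies every original equation (direct substitution).

{(5, -4), (5, 4)}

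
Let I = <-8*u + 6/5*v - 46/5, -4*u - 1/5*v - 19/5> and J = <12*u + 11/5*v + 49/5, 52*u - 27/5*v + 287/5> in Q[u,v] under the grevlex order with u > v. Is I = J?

Yes, the ideals are equal.

Two ideals are equal iff their reduced Gröbner bases coincide (the reduced basis is unique for a fixed ordering).
Buchberger on the first generating set:
f_1 = -8*u + 6/5*v - 46/5, LT = u.
f_2 = -4*u - 1/5*v - 19/5, LT = u.

S(f_1,f_2): lcm = u. S = -1/5*v + 1/5.
  leading term v: no divisor's leading term divides it; move -1/5*v to the remainder.
  leading term 1: no divisor's leading term divides it; move 1/5 to the remainder.
  remainder -1/5*v + 1/5 ≠ 0; add g_3 = -1/5*v + 1/5 to the basis.

S(f_1,g_3): leading monomials are coprime, so the S-polynomial reduces to 0 (Buchberger's first criterion).
S(f_2,g_3): leading monomials are coprime, so the S-polynomial reduces to 0 (Buchberger's first criterion).
Every S-polynomial of the final basis reduces to 0, so we have a Gröbner basis.
Inter-reduce: drop elements whose leading term is divisible by another's, tail-reduce, and make monic.
Reduced Gröbner basis: {u + 1, v - 1}.

Buchberger on the second generating set:
h_1 = 12*u + 11/5*v + 49/5, LT = u.
h_2 = 52*u - 27/5*v + 287/5, LT = u.

S(h_1,h_2): lcm = u. S = 56/195*v - 56/195.
  leading term v: no divisor's leading term divides it; move 56/195*v to the remainder.
  leading term 1: no divisor's leading term divides it; move -56/195 to the remainder.
  remainder 56/195*v - 56/195 ≠ 0; add k_3 = 56/195*v - 56/195 to the basis.

S(h_1,k_3): leading monomials are coprime, so the S-polynomial reduces to 0 (Buchberger's first criterion).
S(h_2,k_3): leading monomials are coprime, so the S-polynomial reduces to 0 (Buchberger's first criterion).
Every S-polynomial of the final basis reduces to 0, so we have a Gröbner basis.
Inter-reduce: drop elements whose leading term is divisible by another's, tail-reduce, and make monic.
Reduced Gröbner basis: {u + 1, v - 1}.

Same reduced basis, so the two generating sets span the same ideal.
The choice of monomial ordering does not affect the verdict — as long as both bases are computed under the same ordering, their equality decides ideal equality.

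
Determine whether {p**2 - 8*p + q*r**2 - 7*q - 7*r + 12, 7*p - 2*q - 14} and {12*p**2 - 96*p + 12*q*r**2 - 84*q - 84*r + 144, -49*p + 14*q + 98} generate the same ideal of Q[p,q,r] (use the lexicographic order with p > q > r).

Equality of ideals is decidable: compute both reduced Gröbner bases (unique for the ordering) and check whether they agree.
Buchberger on the first generating set:
f_1 = p**2 - 8*p + q*r**2 - 7*q - 7*r + 12, LT = p**2.
f_2 = 7*p - 2*q - 14, LT = p.

S(f_1,f_2): lcm = p**2. S = 2/7*p*q - 6*p + q*r**2 - 7*q - 7*r + 12.
  leading term p*q: subtract (2/49*q)·f_2 from 2/7*p*q - 6*p + q*r**2 - 7*q - 7*r + 12 → -6*p + 4/49*q**2 + q*r**2 - 45/7*q - 7*r + 12
  leading term p: subtract (-6/7)·f_2 from -6*p + 4/49*q**2 + q*r**2 - 45/7*q - 7*r + 12 → 4/49*q**2 + q*r**2 - 57/7*q - 7*r
  leading term q**2: no divisor's leading term divides it; move 4/49*q**2 to the remainder.
  leading term q*r**2: no divisor's leading term divides it; move q*r**2 to the remainder.
  leading term q: no divisor's leading term divides it; move -57/7*q to the remainder.
  leading term r: no divisor's leading term divides it; move -7*r to the remainder.
  remainder 4/49*q**2 + q*r**2 - 57/7*q - 7*r ≠ 0; add g_3 = 4/49*q**2 + q*r**2 - 57/7*q - 7*r to the basis.

S(f_1,g_3): leading monomials are coprime, so the S-polynomial reduces to 0 (Buchberger's first criterion).
S(f_2,g_3): leading monomials are coprime, so the S-polynomial reduces to 0 (Buchberger's first criterion).
Every S-polynomial of the final basis reduces to 0, so we have a Gröbner basis.
Inter-reduce: drop elements whose leading term is divisible by another's, tail-reduce, and make monic.
Reduced Gröbner basis: {p - 2/7*q - 2, q**2 + 49/4*q*r**2 - 399/4*q - 343/4*r}.

Buchberger on the second generating set:
h_1 = 12*p**2 - 96*p + 12*q*r**2 - 84*q - 84*r + 144, LT = p**2.
h_2 = -49*p + 14*q + 98, LT = p.

S(h_1,h_2): lcm = p**2. S = 2/7*p*q - 6*p + q*r**2 - 7*q - 7*r + 12.
  leading term p*q: subtract (-2/343*q)·h_2 from 2/7*p*q - 6*p + q*r**2 - 7*q - 7*r + 12 → -6*p + 4/49*q**2 + q*r**2 - 45/7*q - 7*r + 12
  leading term p: subtract (6/49)·h_2 from -6*p + 4/49*q**2 + q*r**2 - 45/7*q - 7*r + 12 → 4/49*q**2 + q*r**2 - 57/7*q - 7*r
  leading term q**2: no divisor's leading term divides it; move 4/49*q**2 to the remainder.
  leading term q*r**2: no divisor's leading term divides it; move q*r**2 to the remainder.
  leading term q: no divisor's leading term divides it; move -57/7*q to the remainder.
  leading term r: no divisor's leading term divides it; move -7*r to the remainder.
  remainder 4/49*q**2 + q*r**2 - 57/7*q - 7*r ≠ 0; add k_3 = 4/49*q**2 + q*r**2 - 57/7*q - 7*r to the basis.

S(h_1,k_3): leading monomials are coprime, so the S-polynomial reduces to 0 (Buchberger's first criterion).
S(h_2,k_3): leading monomials are coprime, so the S-polynomial reduces to 0 (Buchberger's first criterion).
Every S-polynomial of the final basis reduces to 0, so we have a Gröbner basis.
Inter-reduce: drop elements whose leading term is divisible by another's, tail-reduce, and make monic.
Reduced Gröbner basis: {p - 2/7*q - 2, q**2 + 49/4*q*r**2 - 399/4*q - 343/4*r}.

Same reduced basis, so the two generating sets span the same ideal.

Yes, the ideals are equal.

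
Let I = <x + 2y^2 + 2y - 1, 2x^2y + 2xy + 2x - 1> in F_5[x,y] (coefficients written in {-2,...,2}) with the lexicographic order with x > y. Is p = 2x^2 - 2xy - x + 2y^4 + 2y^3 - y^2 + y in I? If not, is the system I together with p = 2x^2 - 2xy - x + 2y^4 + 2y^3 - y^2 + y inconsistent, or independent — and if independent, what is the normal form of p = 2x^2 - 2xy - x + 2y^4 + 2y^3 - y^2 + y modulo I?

First compute the reduced Gröbner basis of I by Buchberger's algorithm.
f_1 = x + 2y^2 + 2y - 1, LT = x.
f_2 = 2x^2y + 2xy + 2x - 1, LT = x^2y.

S(f_1,f_2): lcm = x^2y. S = 2xy^3 + 2xy^2 - 2xy - x - 2.
  reduce S modulo (f_1, f_2):
  remainder y^5 + 2y^4 + 2y^3 - 2y^2 + 2 ≠ 0; add h_3 = y^5 + 2y^4 + 2y^3 - 2y^2 + 2 to the basis.

The other S-polynomials (S(f_1,h_3), S(f_2,h_3)) all reduce to 0 modulo the current basis, so we have a Gröbner basis.
Inter-reduce: drop elements whose leading term is divisible by another's, tail-reduce, and make monic.
Reduced Gröbner basis: {x + 2y^2 + 2y - 1, y^5 + 2y^4 + 2y^3 - 2y^2 + 2}.
Label its elements g_1 = x + 2y^2 + 2y - 1, g_2 = y^5 + 2y^4 + 2y^3 - 2y^2 + 2.

Reduce p = 2x^2 - 2xy - x + 2y^4 + 2y^3 - y^2 + y modulo G:
  leading term x^2: subtract (2x)·g_1 from 2x^2 - 2xy - x + 2y^4 + 2y^3 - y^2 + y → xy^2 - xy + x + 2y^4 + 2y^3 - y^2 + y
  leading term xy^2: subtract (y^2)·g_1 from xy^2 - xy + x + 2y^4 + 2y^3 - y^2 + y → -xy + x + y
  leading term xy: subtract (-y)·g_1 from -xy + x + y → x + 2y^3 + 2y^2
  leading term x: subtract (1)·g_1 from x + 2y^3 + 2y^2 → 2y^3 - 2y + 1
  leading term y^3: no divisor's leading term divides it; move 2y^3 to the remainder.
  leading term y: no divisor's leading term divides it; move -2y to the remainder.
  leading term 1: no divisor's leading term divides it; move 1 to the remainder.
  normal form = 2y^3 - 2y + 1.
The normal form is nonzero, so p ∉ I. Since p minus its normal form lies in I, I + (p) = I + (r) where r = 2y^3 - 2y + 1; decide whether this ideal is the whole ring.
Run Buchberger on G together with r (pairs among the g_i already reduce to 0 since G is a Gröbner basis):
g_1 = x + 2y^2 + 2y - 1, LT = x.
g_2 = y^5 + 2y^4 + 2y^3 - 2y^2 + 2, LT = y^5.
r = 2y^3 - 2y + 1, LT = y^3.

S(g_2,r): lcm = y^5. S = 2y^4 - 2y^3 + 2.
  reduce S modulo (g_1, g_2, r):
  remainder 2y^2 + 2y - 2 ≠ 0; add m_4 = 2y^2 + 2y - 2 to the basis.

S(g_2,m_4): lcm = y^5. S = y^4 - 2y^3 - 2y^2 + 2.
  reduce S modulo (g_1, g_2, r, m_4):
  remainder y + 2 ≠ 0; add m_5 = y + 2 to the basis.

S(g_2,m_5): lcm = y^5. S = 2y^3 - 2y^2 + 2.
  reduce S modulo (g_1, g_2, r, m_4, m_5):
  remainder 1 ≠ 0; add m_6 = 1 to the basis.

The other S-polynomials (S(g_1,g_2), S(g_1,r), S(g_1,m_4), S(r,m_4), S(g_1,m_5), S(r,m_5), S(m_4,m_5), S(g_1,m_6), S(g_2,m_6), S(r,m_6), S(m_4,m_6), S(m_5,m_6)) all reduce to 0 modulo the current basis, so we have a Gröbner basis.
Inter-reduce: drop elements whose leading term is divisible by another's, tail-reduce, and make monic.
Reduced Gröbner basis: {1}.
The reduced Gröbner basis of I + (p) is {1}: the ideal is the whole ring, so the enlarged system has no common solution — adjoining p is inconsistent.

Ideal membership is decidable via reduction modulo a Gröbner basis.

Adjoining 2x^2 - 2xy - x + 2y^4 + 2y^3 - y^2 + y makes the ideal the whole ring: the system is inconsistent.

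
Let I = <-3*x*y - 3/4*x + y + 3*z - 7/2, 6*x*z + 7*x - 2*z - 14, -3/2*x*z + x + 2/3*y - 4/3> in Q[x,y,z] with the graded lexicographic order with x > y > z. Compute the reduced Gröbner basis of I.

G = {y**2 - 187/32*y - 75/64*z - 219/32, y*z - 7/24*y - 109/16*z - 7/24, z**2 - 35/18*y - 1/12*z - 35/18, x + 8/33*y - 2/11*z - 58/33}

f_1 = -3*x*y - 3/4*x + y + 3*z - 7/2, LT = x*y.
f_2 = 6*x*z + 7*x - 2*z - 14, LT = x*z.
f_3 = -3/2*x*z + x + 2/3*y - 4/3, LT = x*z.

S(f_1,f_2): lcm = x*y*z. S = -7/6*x*y + 1/4*x*z - z**2 + 7/3*y + 7/6*z.
  leading term x*y: subtract (7/18)·f_1 from -7/6*x*y + 1/4*x*z - z**2 + 7/3*y + 7/6*z → 1/4*x*z - z**2 + 7/24*x + 35/18*y + 49/36
  leading term x*z: subtract (1/24)·f_2 from 1/4*x*z - z**2 + 7/24*x + 35/18*y + 49/36 → -z**2 + 35/18*y + 1/12*z + 35/18
  leading term z**2: no divisor's leading term divides it; move -z**2 to the remainder.
  leading term y: no divisor's leading term divides it; move 35/18*y to the remainder.
  leading term z: no divisor's leading term divides it; move 1/12*z to the remainder.
  leading term 1: no divisor's leading term divides it; move 35/18 to the remainder.
  remainder -z**2 + 35/18*y + 1/12*z + 35/18 ≠ 0; add g_4 = -z**2 + 35/18*y + 1/12*z + 35/18 to the basis.

S(f_1,f_3): lcm = x*y*z. S = 2/3*x*y + 1/4*x*z + 4/9*y**2 - 1/3*y*z - z**2 - 8/9*y + 7/6*z.
  leading term x*y: subtract (-2/9)·f_1 from 2/3*x*y + 1/4*x*z + 4/9*y**2 - 1/3*y*z - z**2 - 8/9*y + 7/6*z → 1/4*x*z + 4/9*y**2 - 1/3*y*z - z**2 - 1/6*x - 2/3*y + 11/6*z - 7/9
  leading term x*z: subtract (1/24)·f_2 from 1/4*x*z + 4/9*y**2 - 1/3*y*z - z**2 - 1/6*x - 2/3*y + 11/6*z - 7/9 → 4/9*y**2 - 1/3*y*z - z**2 - 11/24*x - 2/3*y + 23/12*z - 7/36
  leading term y**2: no divisor's leading term divides it; move 4/9*y**2 to the remainder.
  leading term y*z: no divisor's leading term divides it; move -1/3*y*z to the remainder.
  leading term z**2: subtract (1)·g_4 from -z**2 - 11/24*x - 2/3*y + 23/12*z - 7/36 → -11/24*x - 47/18*y + 11/6*z - 77/36
  leading term x: no divisor's leading term divides it; move -11/24*x to the remainder.
  leading term y: no divisor's leading term divides it; move -47/18*y to the remainder.
  leading term z: no divisor's leading term divides it; move 11/6*z to the remainder.
  leading term 1: no divisor's leading term divides it; move -77/36 to the remainder.
  remainder 4/9*y**2 - 1/3*y*z - 11/24*x - 47/18*y + 11/6*z - 77/36 ≠ 0; add g_5 = 4/9*y**2 - 1/3*y*z - 11/24*x - 47/18*y + 11/6*z - 77/36 to the basis.

S(f_2,f_3): lcm = x*z. S = 11/6*x + 4/9*y - 1/3*z - 29/9.
  leading term x: no divisor's leading term divides it; move 11/6*x to the remainder.
  leading term y: no divisor's leading term divides it; move 4/9*y to the remainder.
  leading term z: no divisor's leading term divides it; move -1/3*z to the remainder.
  leading term 1: no divisor's leading term divides it; move -29/9 to the remainder.
  remainder 11/6*x + 4/9*y - 1/3*z - 29/9 ≠ 0; add g_6 = 11/6*x + 4/9*y - 1/3*z - 29/9 to the basis.

S(f_3,g_4): lcm = x*z**2. S = 35/18*x*y - 7/12*x*z - 4/9*y*z + 35/18*x + 8/9*z.
  leading term x*y: subtract (-35/54)·f_1 from 35/18*x*y - 7/12*x*z - 4/9*y*z + 35/18*x + 8/9*z → -7/12*x*z - 4/9*y*z + 35/24*x + 35/54*y + 17/6*z - 245/108
  leading term x*z: subtract (-7/72)·f_2 from -7/12*x*z - 4/9*y*z + 35/24*x + 35/54*y + 17/6*z - 245/108 → -4/9*y*z + 77/36*x + 35/54*y + 95/36*z - 98/27
  leading term y*z: no divisor's leading term divides it; move -4/9*y*z to the remainder.
  leading term x: subtract (7/6)·g_6 from 77/36*x + 35/54*y + 95/36*z - 98/27 → 7/54*y + 109/36*z + 7/54
  leading term y: no divisor's leading term divides it; move 7/54*y to the remainder.
  leading term z: no divisor's leading term divides it; move 109/36*z to the remainder.
  leading term 1: no divisor's leading term divides it; move 7/54 to the remainder.
  remainder -4/9*y*z + 7/54*y + 109/36*z + 7/54 ≠ 0; add g_7 = -4/9*y*z + 7/54*y + 109/36*z + 7/54 to the basis.

The other S-polynomials (S(f_1,g_4), S(f_2,g_4), S(f_1,g_5), S(f_2,g_5), S(f_3,g_5), S(g_4,g_5), S(f_1,g_6), S(f_2,g_6), S(f_3,g_6), S(g_4,g_6), S(g_5,g_6), S(f_1,g_7), S(f_2,g_7), S(f_3,g_7), S(g_4,g_7), S(g_5,g_7), S(g_6,g_7)) all reduce to 0 modulo the current basis, so we have a Gröbner basis.
Inter-reduce: drop elements whose leading term is divisible by another's, tail-reduce, and make monic.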